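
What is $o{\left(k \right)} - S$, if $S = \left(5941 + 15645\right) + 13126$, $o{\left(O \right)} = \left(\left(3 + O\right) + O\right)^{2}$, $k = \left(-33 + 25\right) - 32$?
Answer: $-28783$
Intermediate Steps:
$k = -40$ ($k = -8 - 32 = -40$)
$o{\left(O \right)} = \left(3 + 2 O\right)^{2}$
$S = 34712$ ($S = 21586 + 13126 = 34712$)
$o{\left(k \right)} - S = \left(3 + 2 \left(-40\right)\right)^{2} - 34712 = \left(3 - 80\right)^{2} - 34712 = \left(-77\right)^{2} - 34712 = 5929 - 34712 = -28783$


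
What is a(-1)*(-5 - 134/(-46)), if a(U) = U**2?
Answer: -48/23 ≈ -2.0870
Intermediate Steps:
a(-1)*(-5 - 134/(-46)) = (-1)**2*(-5 - 134/(-46)) = 1*(-5 - 134*(-1/46)) = 1*(-5 + 67/23) = 1*(-48/23) = -48/23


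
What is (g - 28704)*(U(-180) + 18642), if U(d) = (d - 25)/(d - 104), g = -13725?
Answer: -224641740657/284 ≈ -7.9099e+8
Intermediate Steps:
U(d) = (-25 + d)/(-104 + d)
(g - 28704)*(U(-180) + 18642) = (-13725 - 28704)*((-25 - 180)/(-104 - 180) + 18642) = -42429*(-205/(-284) + 18642) = -42429*(-1/284*(-205) + 18642) = -42429*(205/284 + 18642) = -42429*5294533/284 = -224641740657/284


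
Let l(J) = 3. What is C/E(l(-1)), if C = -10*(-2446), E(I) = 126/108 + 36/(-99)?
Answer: 1614360/53 ≈ 30460.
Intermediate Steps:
E(I) = 53/66 (E(I) = 126*(1/108) + 36*(-1/99) = 7/6 - 4/11 = 53/66)
C = 24460
C/E(l(-1)) = 24460/(53/66) = 24460*(66/53) = 1614360/53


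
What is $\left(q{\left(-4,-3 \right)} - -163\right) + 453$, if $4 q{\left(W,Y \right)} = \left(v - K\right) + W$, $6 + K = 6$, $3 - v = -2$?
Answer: $\frac{2465}{4} \approx 616.25$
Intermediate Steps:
$v = 5$ ($v = 3 - -2 = 3 + 2 = 5$)
$K = 0$ ($K = -6 + 6 = 0$)
$q{\left(W,Y \right)} = \frac{5}{4} + \frac{W}{4}$ ($q{\left(W,Y \right)} = \frac{\left(5 - 0\right) + W}{4} = \frac{\left(5 + 0\right) + W}{4} = \frac{5 + W}{4} = \frac{5}{4} + \frac{W}{4}$)
$\left(q{\left(-4,-3 \right)} - -163\right) + 453 = \left(\left(\frac{5}{4} + \frac{1}{4} \left(-4\right)\right) - -163\right) + 453 = \left(\left(\frac{5}{4} - 1\right) + 163\right) + 453 = \left(\frac{1}{4} + 163\right) + 453 = \frac{653}{4} + 453 = \frac{2465}{4}$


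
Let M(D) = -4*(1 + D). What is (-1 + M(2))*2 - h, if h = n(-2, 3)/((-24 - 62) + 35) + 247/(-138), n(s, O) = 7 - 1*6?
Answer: -18917/782 ≈ -24.191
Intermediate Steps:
n(s, O) = 1 (n(s, O) = 7 - 6 = 1)
M(D) = -4 - 4*D
h = -1415/782 (h = 1/((-24 - 62) + 35) + 247/(-138) = 1/(-86 + 35) + 247*(-1/138) = 1/(-51) - 247/138 = 1*(-1/51) - 247/138 = -1/51 - 247/138 = -1415/782 ≈ -1.8095)
(-1 + M(2))*2 - h = (-1 + (-4 - 4*2))*2 - 1*(-1415/782) = (-1 + (-4 - 8))*2 + 1415/782 = (-1 - 12)*2 + 1415/782 = -13*2 + 1415/782 = -26 + 1415/782 = -18917/782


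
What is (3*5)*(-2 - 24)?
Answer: -390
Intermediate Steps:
(3*5)*(-2 - 24) = 15*(-26) = -390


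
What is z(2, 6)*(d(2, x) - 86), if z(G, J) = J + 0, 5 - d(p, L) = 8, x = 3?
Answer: -534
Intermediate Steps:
d(p, L) = -3 (d(p, L) = 5 - 1*8 = 5 - 8 = -3)
z(G, J) = J
z(2, 6)*(d(2, x) - 86) = 6*(-3 - 86) = 6*(-89) = -534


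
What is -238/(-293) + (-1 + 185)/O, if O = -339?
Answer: 26770/99327 ≈ 0.26951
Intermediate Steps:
-238/(-293) + (-1 + 185)/O = -238/(-293) + (-1 + 185)/(-339) = -238*(-1/293) + 184*(-1/339) = 238/293 - 184/339 = 26770/99327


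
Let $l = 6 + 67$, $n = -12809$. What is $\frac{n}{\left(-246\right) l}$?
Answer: $\frac{12809}{17958} \approx 0.71327$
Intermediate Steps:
$l = 73$
$\frac{n}{\left(-246\right) l} = - \frac{12809}{\left(-246\right) 73} = - \frac{12809}{-17958} = \left(-12809\right) \left(- \frac{1}{17958}\right) = \frac{12809}{17958}$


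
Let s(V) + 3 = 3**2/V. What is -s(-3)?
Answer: 6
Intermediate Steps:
s(V) = -3 + 9/V (s(V) = -3 + 3**2/V = -3 + 9/V)
-s(-3) = -(-3 + 9/(-3)) = -(-3 + 9*(-1/3)) = -(-3 - 3) = -1*(-6) = 6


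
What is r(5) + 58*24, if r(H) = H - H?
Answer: 1392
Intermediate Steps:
r(H) = 0
r(5) + 58*24 = 0 + 58*24 = 0 + 1392 = 1392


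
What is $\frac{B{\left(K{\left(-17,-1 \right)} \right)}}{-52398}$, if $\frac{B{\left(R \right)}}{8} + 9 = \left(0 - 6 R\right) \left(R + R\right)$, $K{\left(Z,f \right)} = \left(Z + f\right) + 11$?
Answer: $\frac{796}{8733} \approx 0.091148$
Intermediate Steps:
$K{\left(Z,f \right)} = 11 + Z + f$
$B{\left(R \right)} = -72 - 96 R^{2}$ ($B{\left(R \right)} = -72 + 8 \left(0 - 6 R\right) \left(R + R\right) = -72 + 8 - 6 R 2 R = -72 + 8 \left(- 12 R^{2}\right) = -72 - 96 R^{2}$)
$\frac{B{\left(K{\left(-17,-1 \right)} \right)}}{-52398} = \frac{-72 - 96 \left(11 - 17 - 1\right)^{2}}{-52398} = \left(-72 - 96 \left(-7\right)^{2}\right) \left(- \frac{1}{52398}\right) = \left(-72 - 4704\right) \left(- \frac{1}{52398}\right) = \left(-4776\right) \left(- \frac{1}{52398}\right) = \frac{796}{8733}$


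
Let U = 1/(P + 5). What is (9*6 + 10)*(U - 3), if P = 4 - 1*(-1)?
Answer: -928/5 ≈ -185.60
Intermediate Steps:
P = 5 (P = 4 + 1 = 5)
U = ⅒ (U = 1/(5 + 5) = 1/10 = ⅒ ≈ 0.10000)
(9*6 + 10)*(U - 3) = (9*6 + 10)*(⅒ - 3) = (54 + 10)*(-29/10) = 64*(-29/10) = -928/5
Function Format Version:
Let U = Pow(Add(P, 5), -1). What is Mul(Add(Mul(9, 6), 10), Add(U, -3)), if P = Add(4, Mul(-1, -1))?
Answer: Rational(-928, 5) ≈ -185.60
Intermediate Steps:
P = 5 (P = Add(4, 1) = 5)
U = Rational(1, 10) (U = Pow(Add(5, 5), -1) = Pow(10, -1) = Rational(1, 10) ≈ 0.10000)
Mul(Add(Mul(9, 6), 10), Add(U, -3)) = Mul(Add(Mul(9, 6), 10), Add(Rational(1, 10), -3)) = Mul(Add(54, 10), Rational(-29, 10)) = Mul(64, Rational(-29, 10)) = Rational(-928, 5)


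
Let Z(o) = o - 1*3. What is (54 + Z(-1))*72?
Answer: 3600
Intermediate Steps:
Z(o) = -3 + o (Z(o) = o - 3 = -3 + o)
(54 + Z(-1))*72 = (54 + (-3 - 1))*72 = (54 - 4)*72 = 50*72 = 3600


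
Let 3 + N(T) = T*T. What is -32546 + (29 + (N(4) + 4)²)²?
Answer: 68578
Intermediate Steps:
N(T) = -3 + T² (N(T) = -3 + T*T = -3 + T²)
-32546 + (29 + (N(4) + 4)²)² = -32546 + (29 + ((-3 + 4²) + 4)²)² = -32546 + (29 + ((-3 + 16) + 4)²)² = -32546 + (29 + (13 + 4)²)² = -32546 + (29 + 17²)² = -32546 + (29 + 289)² = -32546 + 318² = -32546 + 101124 = 68578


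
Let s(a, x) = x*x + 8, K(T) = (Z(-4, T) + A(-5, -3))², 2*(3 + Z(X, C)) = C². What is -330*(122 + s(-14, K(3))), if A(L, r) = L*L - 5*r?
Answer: -7830966165/8 ≈ -9.7887e+8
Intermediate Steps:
Z(X, C) = -3 + C²/2
A(L, r) = L² - 5*r
K(T) = (37 + T²/2)² (K(T) = ((-3 + T²/2) + ((-5)² - 5*(-3)))² = ((-3 + T²/2) + (25 + 15))² = ((-3 + T²/2) + 40)² = (37 + T²/2)²)
s(a, x) = 8 + x² (s(a, x) = x² + 8 = 8 + x²)
-330*(122 + s(-14, K(3))) = -330*(122 + (8 + ((74 + 3²)²/4)²)) = -330*(122 + (8 + ((74 + 9)²/4)²)) = -330*(122 + (8 + ((¼)*83²)²)) = -330*(122 + (8 + ((¼)*6889)²)) = -330*(122 + (8 + (6889/4)²)) = -330*(122 + (8 + 47458321/16)) = -330*(122 + 47458449/16) = -330*47460401/16 = -7830966165/8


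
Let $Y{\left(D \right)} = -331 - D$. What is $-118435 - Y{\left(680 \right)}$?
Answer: $-117424$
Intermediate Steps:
$-118435 - Y{\left(680 \right)} = -118435 - \left(-331 - 680\right) = -118435 - -1011 = -118435 + 1011 = -117424$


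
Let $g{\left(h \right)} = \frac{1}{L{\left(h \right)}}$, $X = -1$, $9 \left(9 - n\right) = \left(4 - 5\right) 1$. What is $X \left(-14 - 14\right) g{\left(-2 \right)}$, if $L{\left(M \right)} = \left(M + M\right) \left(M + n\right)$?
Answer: $- \frac{63}{64} \approx -0.98438$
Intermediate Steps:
$n = \frac{82}{9}$ ($n = 9 - \frac{\left(4 - 5\right) 1}{9} = 9 - \frac{\left(-1\right) 1}{9} = 9 - - \frac{1}{9} = 9 + \frac{1}{9} = \frac{82}{9} \approx 9.1111$)
$L{\left(M \right)} = 2 M \left(\frac{82}{9} + M\right)$ ($L{\left(M \right)} = \left(M + M\right) \left(M + \frac{82}{9}\right) = 2 M \left(\frac{82}{9} + M\right)$)
$g{\left(h \right)} = \frac{9}{2 h \left(82 + 9 h\right)}$ ($g{\left(h \right)} = \frac{1}{\frac{2}{9} h \left(82 + 9 h\right)} = \frac{9}{2 h \left(82 + 9 h\right)}$)
$X \left(-14 - 14\right) g{\left(-2 \right)} = - (-14 - 14) \frac{9}{2 \left(-2\right) \left(82 + 9 \left(-2\right)\right)} = \left(-1\right) \left(-28\right) \frac{9}{2} \left(- \frac{1}{2}\right) \frac{1}{82 - 18} = 28 \cdot \frac{9}{2} \left(- \frac{1}{2}\right) \frac{1}{64} = 28 \left(- \frac{9}{256}\right) = - \frac{63}{64}$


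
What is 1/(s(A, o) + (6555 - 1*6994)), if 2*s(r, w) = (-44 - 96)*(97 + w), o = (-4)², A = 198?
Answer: -1/8349 ≈ -0.00011977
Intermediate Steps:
o = 16
s(r, w) = -6790 - 70*w (s(r, w) = ((-44 - 96)*(97 + w))/2 = (-140*(97 + w))/2 = (-13580 - 140*w)/2 = -6790 - 70*w)
1/(s(A, o) + (6555 - 1*6994)) = 1/((-6790 - 70*16) + (6555 - 1*6994)) = 1/((-6790 - 1120) + (6555 - 6994)) = 1/(-7910 - 439) = 1/(-8349) = -1/8349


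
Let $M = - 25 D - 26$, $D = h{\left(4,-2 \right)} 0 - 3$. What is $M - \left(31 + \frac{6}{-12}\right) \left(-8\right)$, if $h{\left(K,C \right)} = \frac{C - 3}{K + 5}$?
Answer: $293$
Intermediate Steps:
$h{\left(K,C \right)} = \frac{-3 + C}{5 + K}$
$D = -3$ ($D = \frac{-3 - 2}{5 + 4} \cdot 0 - 3 = \frac{1}{9} \left(-5\right) 0 - 3 = \left(- \frac{5}{9}\right) 0 - 3 = 0 - 3 = -3$)
$M = 49$ ($M = \left(-25\right) \left(-3\right) - 26 = 75 - 26 = 49$)
$M - \left(31 + \frac{6}{-12}\right) \left(-8\right) = 49 - \left(31 + \frac{6}{-12}\right) \left(-8\right) = 49 - \left(31 + 6 \left(- \frac{1}{12}\right)\right) \left(-8\right) = 49 - \left(31 - \frac{1}{2}\right) \left(-8\right) = 49 - \frac{61}{2} \left(-8\right) = 49 - -244 = 49 + 244 = 293$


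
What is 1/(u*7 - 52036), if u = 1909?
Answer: -1/38673 ≈ -2.5858e-5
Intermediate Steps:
1/(u*7 - 52036) = 1/(1909*7 - 52036) = 1/(13363 - 52036) = 1/(-38673) = -1/38673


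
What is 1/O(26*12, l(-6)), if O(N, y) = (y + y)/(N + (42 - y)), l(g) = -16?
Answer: -185/16 ≈ -11.563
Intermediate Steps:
O(N, y) = 2*y/(42 + N - y) (O(N, y) = (2*y)/(42 + N - y) = 2*y/(42 + N - y))
1/O(26*12, l(-6)) = 1/(2*(-16)/(42 + 26*12 - 1*(-16))) = 1/(2*(-16)/(42 + 312 + 16)) = 1/(2*(-16)/370) = 1/(2*(-16)*(1/370)) = 1/(-16/185) = -185/16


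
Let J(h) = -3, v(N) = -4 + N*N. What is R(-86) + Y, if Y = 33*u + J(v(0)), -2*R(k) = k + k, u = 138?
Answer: 4637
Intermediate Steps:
v(N) = -4 + N²
R(k) = -k (R(k) = -(k + k)/2 = -k)
Y = 4551 (Y = 33*138 - 3 = 4554 - 3 = 4551)
R(-86) + Y = -1*(-86) + 4551 = 86 + 4551 = 4637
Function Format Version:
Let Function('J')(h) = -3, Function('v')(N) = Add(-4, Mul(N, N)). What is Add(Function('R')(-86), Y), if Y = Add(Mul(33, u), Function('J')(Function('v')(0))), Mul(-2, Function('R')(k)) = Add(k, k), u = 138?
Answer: 4637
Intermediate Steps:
Function('v')(N) = Add(-4, Pow(N, 2))
Function('R')(k) = Mul(-1, k) (Function('R')(k) = Mul(Rational(-1, 2), Add(k, k)) = Mul(Rational(-1, 2), Mul(2, k)) = Mul(-1, k))
Y = 4551 (Y = Add(Mul(33, 138), -3) = Add(4554, -3) = 4551)
Add(Function('R')(-86), Y) = Add(Mul(-1, -86), 4551) = Add(86, 4551) = 4637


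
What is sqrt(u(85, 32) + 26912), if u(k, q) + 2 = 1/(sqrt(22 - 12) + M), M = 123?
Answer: sqrt(3309931 + 26910*sqrt(10))/sqrt(123 + sqrt(10)) ≈ 164.04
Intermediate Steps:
u(k, q) = -2 + 1/(123 + sqrt(10)) (u(k, q) = -2 + 1/(sqrt(22 - 12) + 123) = -2 + 1/(sqrt(10) + 123) = -2 + 1/(123 + sqrt(10)))
sqrt(u(85, 32) + 26912) = sqrt((-30115/15119 - sqrt(10)/15119) + 26912) = sqrt(406852413/15119 - sqrt(10)/15119)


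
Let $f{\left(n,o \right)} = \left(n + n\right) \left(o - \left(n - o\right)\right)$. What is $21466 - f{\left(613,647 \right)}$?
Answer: $-813440$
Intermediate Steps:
$f{\left(n,o \right)} = 2 n \left(- n + 2 o\right)$
$21466 - f{\left(613,647 \right)} = 21466 - 2 \cdot 613 \left(\left(-1\right) 613 + 2 \cdot 647\right) = 21466 - 2 \cdot 613 \left(-613 + 1294\right) = 21466 - 2 \cdot 613 \cdot 681 = 21466 - 834906 = -813440$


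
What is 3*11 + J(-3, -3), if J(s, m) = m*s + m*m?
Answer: 51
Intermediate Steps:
J(s, m) = m² + m*s (J(s, m) = m*s + m² = m² + m*s)
3*11 + J(-3, -3) = 3*11 - 3*(-3 - 3) = 33 - 3*(-6) = 33 + 18 = 51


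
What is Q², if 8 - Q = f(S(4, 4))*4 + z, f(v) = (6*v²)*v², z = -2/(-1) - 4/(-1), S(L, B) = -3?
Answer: 3771364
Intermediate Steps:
z = 6 (z = -2*(-1) - 4*(-1) = 2 + 4 = 6)
f(v) = 6*v⁴
Q = -1942 (Q = 8 - ((6*(-3)⁴)*4 + 6) = 8 - ((6*81)*4 + 6) = 8 - (486*4 + 6) = 8 - (1944 + 6) = 8 - 1*1950 = 8 - 1950 = -1942)
Q² = (-1942)² = 3771364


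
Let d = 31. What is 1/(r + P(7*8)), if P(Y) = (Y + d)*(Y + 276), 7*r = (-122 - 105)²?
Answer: 7/253717 ≈ 2.7590e-5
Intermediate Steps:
r = 51529/7 (r = (-122 - 105)²/7 = (⅐)*(-227)² = (⅐)*51529 = 51529/7 ≈ 7361.3)
P(Y) = (31 + Y)*(276 + Y) (P(Y) = (Y + 31)*(Y + 276) = (31 + Y)*(276 + Y))
1/(r + P(7*8)) = 1/(51529/7 + (8556 + (7*8)² + 307*(7*8))) = 1/(51529/7 + (8556 + 56² + 307*56)) = 1/(51529/7 + (8556 + 3136 + 17192)) = 1/(51529/7 + 28884) = 1/(253717/7) = 7/253717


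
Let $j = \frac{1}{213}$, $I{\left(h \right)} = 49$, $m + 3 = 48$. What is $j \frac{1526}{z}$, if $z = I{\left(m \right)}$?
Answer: $\frac{218}{1491} \approx 0.14621$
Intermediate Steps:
$m = 45$ ($m = -3 + 48 = 45$)
$z = 49$
$j = \frac{1}{213} \approx 0.0046948$
$j \frac{1526}{z} = \frac{1526 \cdot \frac{1}{49}}{213} = \frac{1}{213} \cdot \frac{218}{7} = \frac{218}{1491}$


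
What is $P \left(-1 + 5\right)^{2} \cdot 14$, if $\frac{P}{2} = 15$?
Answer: $6720$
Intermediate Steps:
$P = 30$ ($P = 2 \cdot 15 = 30$)
$P \left(-1 + 5\right)^{2} \cdot 14 = 30 \left(-1 + 5\right)^{2} \cdot 14 = 30 \cdot 4^{2} \cdot 14 = 30 \cdot 16 \cdot 14 = 480 \cdot 14 = 6720$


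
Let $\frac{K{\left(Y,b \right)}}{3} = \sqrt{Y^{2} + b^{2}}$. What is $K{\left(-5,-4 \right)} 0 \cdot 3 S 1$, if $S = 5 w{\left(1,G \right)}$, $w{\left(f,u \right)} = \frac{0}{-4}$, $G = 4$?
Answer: $0$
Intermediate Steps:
$K{\left(Y,b \right)} = 3 \sqrt{Y^{2} + b^{2}}$
$w{\left(f,u \right)} = 0$ ($w{\left(f,u \right)} = 0 \left(- \frac{1}{4}\right) = 0$)
$S = 0$ ($S = 5 \cdot 0 = 0$)
$K{\left(-5,-4 \right)} 0 \cdot 3 S 1 = 3 \sqrt{\left(-5\right)^{2} + \left(-4\right)^{2}} \cdot 0 \cdot 3 \cdot 0 \cdot 1 = 3 \sqrt{25 + 16} \cdot 0 \cdot 0 \cdot 1 = 3 \sqrt{41} \cdot 0 \cdot 0 \cdot 1 = 0 \cdot 0 \cdot 1 = 0 \cdot 1 = 0$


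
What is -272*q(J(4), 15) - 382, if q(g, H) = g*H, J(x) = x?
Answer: -16702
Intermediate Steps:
q(g, H) = H*g
-272*q(J(4), 15) - 382 = -4080*4 - 382 = -272*60 - 382 = -16320 - 382 = -16702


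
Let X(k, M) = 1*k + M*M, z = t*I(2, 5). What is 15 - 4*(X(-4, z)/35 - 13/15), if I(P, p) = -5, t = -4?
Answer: -2813/105 ≈ -26.790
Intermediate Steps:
z = 20 (z = -4*(-5) = 20)
X(k, M) = k + M**2
15 - 4*(X(-4, z)/35 - 13/15) = 15 - 4*((-4 + 20**2)/35 - 13/15) = 15 - 4*((-4 + 400)*(1/35) - 13*1/15) = 15 - 4*(396*(1/35) - 13/15) = 15 - 4*(396/35 - 13/15) = 15 - 4*1097/105 = 15 - 4388/105 = -2813/105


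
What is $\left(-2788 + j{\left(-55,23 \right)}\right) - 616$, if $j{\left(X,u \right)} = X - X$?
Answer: $-3404$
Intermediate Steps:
$j{\left(X,u \right)} = 0$
$\left(-2788 + j{\left(-55,23 \right)}\right) - 616 = \left(-2788 + 0\right) - 616 = -2788 - 616 = -3404$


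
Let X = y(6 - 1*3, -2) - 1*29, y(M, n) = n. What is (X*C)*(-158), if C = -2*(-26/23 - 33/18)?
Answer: 2003282/69 ≈ 29033.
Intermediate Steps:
C = 409/69 (C = -2*(-26*1/23 - 33*1/18) = -2*(-26/23 - 11/6) = -2*(-409/138) = 409/69 ≈ 5.9275)
X = -31 (X = -2 - 1*29 = -2 - 29 = -31)
(X*C)*(-158) = -31*409/69*(-158) = -12679/69*(-158) = 2003282/69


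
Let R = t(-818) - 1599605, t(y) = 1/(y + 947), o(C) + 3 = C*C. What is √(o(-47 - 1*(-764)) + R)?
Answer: 5*I*√722564862/129 ≈ 1041.9*I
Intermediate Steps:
o(C) = -3 + C² (o(C) = -3 + C*C = -3 + C²)
t(y) = 1/(947 + y)
R = -206349044/129 (R = 1/(947 - 818) - 1599605 = 1/129 - 1599605 = -206349044/129 ≈ -1.5996e+6)
√(o(-47 - 1*(-764)) + R) = √((-3 + (-47 - 1*(-764))²) - 206349044/129) = √((-3 + (-47 + 764)²) - 206349044/129) = √((-3 + 717²) - 206349044/129) = √((-3 + 514089) - 206349044/129) = √(514086 - 206349044/129) = √(-140031950/129) = 5*I*√722564862/129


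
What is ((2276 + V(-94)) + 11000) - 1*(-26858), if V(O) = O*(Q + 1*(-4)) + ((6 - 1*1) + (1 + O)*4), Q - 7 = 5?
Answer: 39015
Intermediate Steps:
Q = 12 (Q = 7 + 5 = 12)
V(O) = 9 + 12*O (V(O) = O*(12 + 1*(-4)) + ((6 - 1*1) + (1 + O)*4) = O*(12 - 4) + ((6 - 1) + (4 + 4*O)) = O*8 + (5 + (4 + 4*O)) = 8*O + (9 + 4*O) = 9 + 12*O)
((2276 + V(-94)) + 11000) - 1*(-26858) = ((2276 + (9 + 12*(-94))) + 11000) - 1*(-26858) = ((2276 + (9 - 1128)) + 11000) + 26858 = ((2276 - 1119) + 11000) + 26858 = (1157 + 11000) + 26858 = 12157 + 26858 = 39015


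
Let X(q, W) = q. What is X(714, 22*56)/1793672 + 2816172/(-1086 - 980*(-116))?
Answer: 1262842313925/50489176292 ≈ 25.012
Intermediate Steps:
X(714, 22*56)/1793672 + 2816172/(-1086 - 980*(-116)) = 714/1793672 + 2816172/(-1086 - 980*(-116)) = 714*(1/1793672) + 2816172/(-1086 + 113680) = 357/896836 + 2816172/112594 = 357/896836 + 2816172*(1/112594) = 357/896836 + 1408086/56297 = 1262842313925/50489176292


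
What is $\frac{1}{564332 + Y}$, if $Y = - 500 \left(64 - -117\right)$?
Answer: $\frac{1}{473832} \approx 2.1105 \cdot 10^{-6}$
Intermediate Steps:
$Y = -90500$ ($Y = - 500 \left(64 + 117\right) = \left(-500\right) 181 = -90500$)
$\frac{1}{564332 + Y} = \frac{1}{564332 - 90500} = \frac{1}{473832}$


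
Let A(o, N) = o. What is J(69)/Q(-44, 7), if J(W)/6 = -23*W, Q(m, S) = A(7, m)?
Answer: -9522/7 ≈ -1360.3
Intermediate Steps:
Q(m, S) = 7
J(W) = -138*W (J(W) = 6*(-23*W) = -138*W)
J(69)/Q(-44, 7) = -138*69/7 = -9522*1/7 = -9522/7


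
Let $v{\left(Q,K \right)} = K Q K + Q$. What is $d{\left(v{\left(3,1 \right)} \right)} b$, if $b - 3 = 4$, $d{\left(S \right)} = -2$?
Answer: $-14$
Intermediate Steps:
$v{\left(Q,K \right)} = Q + Q K^{2}$ ($v{\left(Q,K \right)} = Q K^{2} + Q = Q + Q K^{2}$)
$b = 7$ ($b = 3 + 4 = 7$)
$d{\left(v{\left(3,1 \right)} \right)} b = \left(-2\right) 7 = -14$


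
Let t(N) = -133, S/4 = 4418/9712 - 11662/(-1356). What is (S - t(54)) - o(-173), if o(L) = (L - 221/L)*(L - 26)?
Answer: -2420967415331/71197458 ≈ -34004.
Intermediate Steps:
S = 14906519/411546 (S = 4*(4418/9712 - 11662/(-1356)) = 4*(4418*(1/9712) - 11662*(-1/1356)) = 4*(2209/4856 + 5831/678) = 4*(14906519/1646184) = 14906519/411546 ≈ 36.221)
o(L) = (-26 + L)*(L - 221/L) (o(L) = (L - 221/L)*(-26 + L) = (-26 + L)*(L - 221/L))
(S - t(54)) - o(-173) = (14906519/411546 - 1*(-133)) - (-221 + (-173)² - 26*(-173) + 5746/(-173)) = (14906519/411546 + 133) - (-221 + 29929 + 4498 + 5746*(-1/173)) = 69642137/411546 - (-221 + 29929 + 4498 - 5746/173) = 69642137/411546 - 1*5911892/173 = 69642137/411546 - 5911892/173 = -2420967415331/71197458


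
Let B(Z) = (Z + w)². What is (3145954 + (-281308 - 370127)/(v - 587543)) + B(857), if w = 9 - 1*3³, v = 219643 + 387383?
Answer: 75006463190/19483 ≈ 3.8498e+6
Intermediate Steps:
v = 607026
w = -18 (w = 9 - 1*27 = 9 - 27 = -18)
B(Z) = (-18 + Z)² (B(Z) = (Z - 18)² = (-18 + Z)²)
(3145954 + (-281308 - 370127)/(v - 587543)) + B(857) = (3145954 + (-281308 - 370127)/(607026 - 587543)) + (-18 + 857)² = (3145954 - 651435/19483) + 839² = (3145954 - 651435*1/19483) + 703921 = (3145954 - 651435/19483) + 703921 = 61291970347/19483 + 703921 = 75006463190/19483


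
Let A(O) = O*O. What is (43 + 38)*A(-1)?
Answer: 81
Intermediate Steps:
A(O) = O**2
(43 + 38)*A(-1) = (43 + 38)*(-1)**2 = 81*1 = 81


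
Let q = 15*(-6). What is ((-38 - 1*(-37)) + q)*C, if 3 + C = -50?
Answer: 4823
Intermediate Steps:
C = -53 (C = -3 - 50 = -53)
q = -90
((-38 - 1*(-37)) + q)*C = ((-38 - 1*(-37)) - 90)*(-53) = ((-38 + 37) - 90)*(-53) = (-1 - 90)*(-53) = -91*(-53) = 4823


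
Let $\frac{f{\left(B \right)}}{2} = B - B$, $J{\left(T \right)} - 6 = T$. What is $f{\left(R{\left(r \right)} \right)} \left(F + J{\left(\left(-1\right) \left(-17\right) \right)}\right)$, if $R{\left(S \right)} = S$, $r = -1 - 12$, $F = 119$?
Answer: $0$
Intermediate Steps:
$J{\left(T \right)} = 6 + T$
$r = -13$ ($r = -1 - 12 = -13$)
$f{\left(B \right)} = 0$ ($f{\left(B \right)} = 2 \left(B - B\right) = 2 \cdot 0 = 0$)
$f{\left(R{\left(r \right)} \right)} \left(F + J{\left(\left(-1\right) \left(-17\right) \right)}\right) = 0 \left(119 + \left(6 - -17\right)\right) = 0 \left(119 + \left(6 + 17\right)\right) = 0 \left(119 + 23\right) = 0 \cdot 142 = 0$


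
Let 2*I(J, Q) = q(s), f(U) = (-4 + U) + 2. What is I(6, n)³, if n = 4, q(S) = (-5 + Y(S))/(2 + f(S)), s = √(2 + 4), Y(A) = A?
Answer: 27/16 - 215*√6/288 ≈ -0.14111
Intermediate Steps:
s = √6 ≈ 2.4495
f(U) = -2 + U
q(S) = (-5 + S)/S (q(S) = (-5 + S)/(2 + (-2 + S)) = (-5 + S)/S)
I(J, Q) = √6*(-5 + √6)/12 (I(J, Q) = ((-5 + √6)/(√6))/2 = ((√6/6)*(-5 + √6))/2 = (√6*(-5 + √6)/6)/2 = √6*(-5 + √6)/12)
I(6, n)³ = (½ - 5*√6/12)³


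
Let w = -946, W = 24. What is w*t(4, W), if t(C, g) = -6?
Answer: 5676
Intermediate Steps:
w*t(4, W) = -946*(-6) = 5676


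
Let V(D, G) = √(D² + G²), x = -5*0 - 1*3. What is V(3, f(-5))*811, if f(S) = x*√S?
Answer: 4866*I ≈ 4866.0*I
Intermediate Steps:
x = -3 (x = 0 - 3 = -3)
f(S) = -3*√S
V(3, f(-5))*811 = √(3² + (-3*I*√5)²)*811 = √(9 + (-3*I*√5)²)*811 = √(9 - 45)*811 = √(-36)*811 = (6*I)*811 = 4866*I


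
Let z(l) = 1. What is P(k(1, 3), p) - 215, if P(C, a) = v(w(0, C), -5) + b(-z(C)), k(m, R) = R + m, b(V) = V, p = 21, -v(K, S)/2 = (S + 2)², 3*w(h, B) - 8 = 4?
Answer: -234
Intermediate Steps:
w(h, B) = 4 (w(h, B) = 8/3 + (⅓)*4 = 8/3 + 4/3 = 4)
v(K, S) = -2*(2 + S)² (v(K, S) = -2*(S + 2)² = -2*(2 + S)²)
P(C, a) = -19 (P(C, a) = -2*(2 - 5)² - 1*1 = -2*(-3)² - 1 = -2*9 - 1 = -18 - 1 = -19)
P(k(1, 3), p) - 215 = -19 - 215 = -234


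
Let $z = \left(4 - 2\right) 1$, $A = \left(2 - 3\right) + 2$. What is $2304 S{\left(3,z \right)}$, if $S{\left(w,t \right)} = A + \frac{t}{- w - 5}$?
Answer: $1728$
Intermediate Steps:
$A = 1$ ($A = -1 + 2 = 1$)
$z = 2$ ($z = 2 \cdot 1 = 2$)
$S{\left(w,t \right)} = 1 + \frac{t}{-5 - w}$ ($S{\left(w,t \right)} = 1 + \frac{t}{- w - 5} = 1 + \frac{t}{-5 - w}$)
$2304 S{\left(3,z \right)} = 2304 \frac{5 + 3 - 2}{5 + 3} = 2304 \frac{5 + 3 - 2}{8} = 2304 \cdot \frac{1}{8} \cdot 6 = 2304 \cdot \frac{3}{4} = 1728$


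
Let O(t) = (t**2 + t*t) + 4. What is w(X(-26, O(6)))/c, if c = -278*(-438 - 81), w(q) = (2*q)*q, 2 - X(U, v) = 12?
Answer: 100/72141 ≈ 0.0013862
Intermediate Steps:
O(t) = 4 + 2*t**2 (O(t) = (t**2 + t**2) + 4 = 2*t**2 + 4 = 4 + 2*t**2)
X(U, v) = -10 (X(U, v) = 2 - 1*12 = 2 - 12 = -10)
w(q) = 2*q**2
c = 144282 (c = -278*(-519) = 144282)
w(X(-26, O(6)))/c = (2*(-10)**2)/144282 = (2*100)*(1/144282) = 200*(1/144282) = 100/72141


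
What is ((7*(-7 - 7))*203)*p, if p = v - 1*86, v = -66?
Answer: 3023888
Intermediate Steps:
p = -152 (p = -66 - 1*86 = -66 - 86 = -152)
((7*(-7 - 7))*203)*p = ((7*(-7 - 7))*203)*(-152) = ((7*(-14))*203)*(-152) = -98*203*(-152) = -19894*(-152) = 3023888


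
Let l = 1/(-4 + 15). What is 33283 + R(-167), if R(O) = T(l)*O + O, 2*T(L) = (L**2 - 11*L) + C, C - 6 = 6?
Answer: 3895814/121 ≈ 32197.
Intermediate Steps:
C = 12 (C = 6 + 6 = 12)
l = 1/11 ≈ 0.090909
T(L) = 6 + L**2/2 - 11*L/2 (T(L) = ((L**2 - 11*L) + 12)/2 = (12 + L**2 - 11*L)/2 = 6 + L**2/2 - 11*L/2)
R(O) = 787*O/121 (R(O) = (6 + (1/11)**2/2 - 11/2*1/11)*O + O = (6 + (1/2)*(1/121) - 1/2)*O + O = (6 + 1/242 - 1/2)*O + O = 666*O/121 + O = 787*O/121)
33283 + R(-167) = 33283 + (787/121)*(-167) = 33283 - 131429/121 = 3895814/121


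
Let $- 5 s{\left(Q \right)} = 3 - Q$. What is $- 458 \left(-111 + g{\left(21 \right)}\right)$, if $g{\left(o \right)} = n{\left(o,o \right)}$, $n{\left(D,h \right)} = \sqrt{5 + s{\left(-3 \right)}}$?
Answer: $50838 - \frac{458 \sqrt{95}}{5} \approx 49945.0$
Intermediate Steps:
$s{\left(Q \right)} = - \frac{3}{5} + \frac{Q}{5}$ ($s{\left(Q \right)} = - \frac{3 - Q}{5} = - \frac{3}{5} + \frac{Q}{5}$)
$n{\left(D,h \right)} = \frac{\sqrt{95}}{5}$ ($n{\left(D,h \right)} = \sqrt{5 + \left(- \frac{3}{5} + \frac{1}{5} \left(-3\right)\right)} = \sqrt{5 - \frac{6}{5}} = \sqrt{\frac{19}{5}} = \frac{\sqrt{95}}{5}$)
$g{\left(o \right)} = \frac{\sqrt{95}}{5}$
$- 458 \left(-111 + g{\left(21 \right)}\right) = - 458 \left(-111 + \frac{\sqrt{95}}{5}\right) = 50838 - \frac{458 \sqrt{95}}{5}$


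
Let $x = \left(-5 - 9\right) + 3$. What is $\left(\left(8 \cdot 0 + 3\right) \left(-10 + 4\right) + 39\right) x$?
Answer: $-231$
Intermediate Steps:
$x = -11$ ($x = \left(-5 - 9\right) + 3 = -14 + 3 = -11$)
$\left(\left(8 \cdot 0 + 3\right) \left(-10 + 4\right) + 39\right) x = \left(\left(8 \cdot 0 + 3\right) \left(-10 + 4\right) + 39\right) \left(-11\right) = \left(\left(0 + 3\right) \left(-6\right) + 39\right) \left(-11\right) = \left(3 \left(-6\right) + 39\right) \left(-11\right) = \left(-18 + 39\right) \left(-11\right) = 21 \left(-11\right) = -231$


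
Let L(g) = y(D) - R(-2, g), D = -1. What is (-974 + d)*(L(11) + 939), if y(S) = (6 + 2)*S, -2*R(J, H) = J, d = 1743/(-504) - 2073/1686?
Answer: -1023042005/1124 ≈ -9.1018e+5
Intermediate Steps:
d = -31615/6744 (d = 1743*(-1/504) - 2073*1/1686 = -83/24 - 691/562 = -31615/6744 ≈ -4.6879)
R(J, H) = -J/2
y(S) = 8*S
L(g) = -9 (L(g) = 8*(-1) - (-1)*(-2)/2 = -8 - 1*1 = -8 - 1 = -9)
(-974 + d)*(L(11) + 939) = (-974 - 31615/6744)*(-9 + 939) = -6600271/6744*930 = -1023042005/1124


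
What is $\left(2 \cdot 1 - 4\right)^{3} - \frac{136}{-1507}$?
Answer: $- \frac{11920}{1507} \approx -7.9098$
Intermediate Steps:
$\left(2 \cdot 1 - 4\right)^{3} - \frac{136}{-1507} = \left(2 - 4\right)^{3} - 136 \left(- \frac{1}{1507}\right) = \left(-2\right)^{3} - - \frac{136}{1507} = -8 + \frac{136}{1507} = - \frac{11920}{1507}$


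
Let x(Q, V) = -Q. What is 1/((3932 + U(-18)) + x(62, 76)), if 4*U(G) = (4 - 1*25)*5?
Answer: 4/15375 ≈ 0.00026016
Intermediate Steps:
U(G) = -105/4 (U(G) = ((4 - 1*25)*5)/4 = ((4 - 25)*5)/4 = (-21*5)/4 = (1/4)*(-105) = -105/4)
1/((3932 + U(-18)) + x(62, 76)) = 1/((3932 - 105/4) - 1*62) = 1/(15623/4 - 62) = 1/(15375/4) = 4/15375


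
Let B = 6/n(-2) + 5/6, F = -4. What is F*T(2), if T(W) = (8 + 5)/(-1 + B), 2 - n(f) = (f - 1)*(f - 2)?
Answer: 1560/23 ≈ 67.826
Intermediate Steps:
n(f) = 2 - (-1 + f)*(-2 + f) (n(f) = 2 - (f - 1)*(f - 2) = 2 - (-1 + f)*(-2 + f))
B = 7/30 (B = 6/((-2*(3 - 1*(-2)))) + 5/6 = 6/((-2*(3 + 2))) + 5*(⅙) = 6/((-2*5)) + ⅚ = 6/(-10) + ⅚ = 6*(-⅒) + ⅚ = -⅗ + ⅚ = 7/30 ≈ 0.23333)
T(W) = -390/23 (T(W) = (8 + 5)/(-1 + 7/30) = 13/(-23/30) = 13*(-30/23) = -390/23)
F*T(2) = -4*(-390/23) = 1560/23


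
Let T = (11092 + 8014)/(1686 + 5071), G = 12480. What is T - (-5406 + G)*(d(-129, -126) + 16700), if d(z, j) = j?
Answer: -3400089722/29 ≈ -1.1724e+8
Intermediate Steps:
T = 82/29 (T = 19106/6757 = 19106*(1/6757) = 82/29 ≈ 2.8276)
T - (-5406 + G)*(d(-129, -126) + 16700) = 82/29 - (-5406 + 12480)*(-126 + 16700) = 82/29 - 7074*16574 = 82/29 - 1*117244476 = 82/29 - 117244476 = -3400089722/29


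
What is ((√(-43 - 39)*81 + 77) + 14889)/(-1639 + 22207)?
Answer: 7483/10284 + 27*I*√82/6856 ≈ 0.72764 + 0.035662*I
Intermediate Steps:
((√(-43 - 39)*81 + 77) + 14889)/(-1639 + 22207) = ((√(-82)*81 + 77) + 14889)/20568 = (((I*√82)*81 + 77) + 14889)*(1/20568) = ((81*I*√82 + 77) + 14889)*(1/20568) = ((77 + 81*I*√82) + 14889)*(1/20568) = (14966 + 81*I*√82)*(1/20568) = 7483/10284 + 27*I*√82/6856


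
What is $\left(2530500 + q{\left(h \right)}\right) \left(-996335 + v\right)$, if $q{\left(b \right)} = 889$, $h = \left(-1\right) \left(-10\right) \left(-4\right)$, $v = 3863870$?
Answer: $7258846556115$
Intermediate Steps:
$h = -40$ ($h = 10 \left(-4\right) = -40$)
$\left(2530500 + q{\left(h \right)}\right) \left(-996335 + v\right) = \left(2530500 + 889\right) \left(-996335 + 3863870\right) = 2531389 \cdot 2867535 = 7258846556115$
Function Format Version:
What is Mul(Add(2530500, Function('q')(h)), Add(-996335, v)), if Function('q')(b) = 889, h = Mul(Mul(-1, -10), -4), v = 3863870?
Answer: 7258846556115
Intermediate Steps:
h = -40 (h = Mul(10, -4) = -40)
Mul(Add(2530500, Function('q')(h)), Add(-996335, v)) = Mul(Add(2530500, 889), Add(-996335, 3863870)) = Mul(2531389, 2867535) = 7258846556115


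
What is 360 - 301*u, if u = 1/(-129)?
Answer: 1087/3 ≈ 362.33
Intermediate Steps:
u = -1/129 ≈ -0.0077519
360 - 301*u = 360 - 301*(-1/129) = 360 + 7/3 = 1087/3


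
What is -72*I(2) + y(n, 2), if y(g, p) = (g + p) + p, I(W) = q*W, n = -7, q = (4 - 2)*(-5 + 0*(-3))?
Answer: 1437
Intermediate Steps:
q = -10 (q = 2*(-5 + 0) = 2*(-5) = -10)
I(W) = -10*W
y(g, p) = g + 2*p
-72*I(2) + y(n, 2) = -(-720)*2 + (-7 + 2*2) = -72*(-20) + (-7 + 4) = 1440 - 3 = 1437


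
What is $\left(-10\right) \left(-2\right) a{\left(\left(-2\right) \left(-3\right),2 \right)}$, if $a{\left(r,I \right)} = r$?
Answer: $120$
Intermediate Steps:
$\left(-10\right) \left(-2\right) a{\left(\left(-2\right) \left(-3\right),2 \right)} = \left(-10\right) \left(-2\right) \left(\left(-2\right) \left(-3\right)\right) = 20 \cdot 6 = 120$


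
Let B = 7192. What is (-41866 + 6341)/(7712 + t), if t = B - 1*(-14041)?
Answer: -1015/827 ≈ -1.2273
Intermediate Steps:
t = 21233 (t = 7192 - 1*(-14041) = 7192 + 14041 = 21233)
(-41866 + 6341)/(7712 + t) = (-41866 + 6341)/(7712 + 21233) = -35525/28945 = -35525*1/28945 = -1015/827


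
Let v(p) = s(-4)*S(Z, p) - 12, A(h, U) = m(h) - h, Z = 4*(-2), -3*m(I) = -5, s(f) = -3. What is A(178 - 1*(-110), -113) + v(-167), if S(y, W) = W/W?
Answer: -904/3 ≈ -301.33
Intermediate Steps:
m(I) = 5/3 (m(I) = -⅓*(-5) = 5/3)
Z = -8
A(h, U) = 5/3 - h
S(y, W) = 1
v(p) = -15 (v(p) = -3*1 - 12 = -3 - 12 = -15)
A(178 - 1*(-110), -113) + v(-167) = (5/3 - (178 - 1*(-110))) - 15 = (5/3 - (178 + 110)) - 15 = (5/3 - 1*288) - 15 = (5/3 - 288) - 15 = -859/3 - 15 = -904/3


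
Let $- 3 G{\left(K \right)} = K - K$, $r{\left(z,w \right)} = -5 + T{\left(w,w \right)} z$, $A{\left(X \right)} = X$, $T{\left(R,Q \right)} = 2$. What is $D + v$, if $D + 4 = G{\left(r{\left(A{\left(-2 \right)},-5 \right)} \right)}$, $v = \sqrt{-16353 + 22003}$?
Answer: $-4 + 5 \sqrt{226} \approx 71.167$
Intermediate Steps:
$r{\left(z,w \right)} = -5 + 2 z$
$G{\left(K \right)} = 0$ ($G{\left(K \right)} = - \frac{K - K}{3} = \left(- \frac{1}{3}\right) 0 = 0$)
$v = 5 \sqrt{226}$ ($v = \sqrt{5650} = 5 \sqrt{226} \approx 75.167$)
$D = -4$ ($D = -4 + 0 = -4$)
$D + v = -4 + 5 \sqrt{226}$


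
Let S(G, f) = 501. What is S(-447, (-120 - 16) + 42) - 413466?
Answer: -412965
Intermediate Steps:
S(-447, (-120 - 16) + 42) - 413466 = 501 - 413466 = -412965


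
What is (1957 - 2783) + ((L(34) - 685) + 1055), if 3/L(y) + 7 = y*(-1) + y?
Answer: -3195/7 ≈ -456.43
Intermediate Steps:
L(y) = -3/7 (L(y) = 3/(-7 + (y*(-1) + y)) = 3/(-7 + (-y + y)) = 3/(-7 + 0) = 3/(-7) = 3*(-1/7) = -3/7)
(1957 - 2783) + ((L(34) - 685) + 1055) = (1957 - 2783) + ((-3/7 - 685) + 1055) = -826 + (-4798/7 + 1055) = -826 + 2587/7 = -3195/7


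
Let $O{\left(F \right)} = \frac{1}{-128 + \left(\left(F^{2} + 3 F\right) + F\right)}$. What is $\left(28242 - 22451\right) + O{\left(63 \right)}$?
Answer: $\frac{23702564}{4093} \approx 5791.0$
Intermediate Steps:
$O{\left(F \right)} = \frac{1}{-128 + F^{2} + 4 F}$ ($O{\left(F \right)} = \frac{1}{-128 + \left(F^{2} + 4 F\right)} = \frac{1}{-128 + F^{2} + 4 F}$)
$\left(28242 - 22451\right) + O{\left(63 \right)} = \left(28242 - 22451\right) + \frac{1}{-128 + 63^{2} + 4 \cdot 63} = 5791 + \frac{1}{-128 + 3969 + 252} = 5791 + \frac{1}{4093} = \frac{23702564}{4093}$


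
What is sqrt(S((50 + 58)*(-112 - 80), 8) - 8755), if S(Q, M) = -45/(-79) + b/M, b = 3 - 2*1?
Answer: I*sqrt(874169918)/316 ≈ 93.564*I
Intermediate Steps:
b = 1 (b = 3 - 2 = 1)
S(Q, M) = 45/79 + 1/M (S(Q, M) = -45/(-79) + 1/M = -45*(-1/79) + 1/M = 45/79 + 1/M)
sqrt(S((50 + 58)*(-112 - 80), 8) - 8755) = sqrt((45/79 + 1/8) - 8755) = sqrt(439/632 - 8755) = sqrt(-5532721/632) = I*sqrt(874169918)/316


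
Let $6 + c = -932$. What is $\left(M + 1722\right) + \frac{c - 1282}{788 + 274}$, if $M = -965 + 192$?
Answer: $\frac{167603}{177} \approx 946.91$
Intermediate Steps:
$c = -938$ ($c = -6 - 932 = -938$)
$M = -773$
$\left(M + 1722\right) + \frac{c - 1282}{788 + 274} = \left(-773 + 1722\right) + \frac{-938 - 1282}{788 + 274} = 949 - \frac{2220}{1062} = 949 - \frac{370}{177} = \frac{167603}{177}$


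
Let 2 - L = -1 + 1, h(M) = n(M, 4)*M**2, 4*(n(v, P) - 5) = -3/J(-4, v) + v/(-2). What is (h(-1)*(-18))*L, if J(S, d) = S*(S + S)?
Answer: -5877/32 ≈ -183.66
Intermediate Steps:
J(S, d) = 2*S**2 (J(S, d) = S*(2*S) = 2*S**2)
n(v, P) = 637/128 - v/8 (n(v, P) = 5 + (-3/(2*(-4)**2) + v/(-2))/4 = 5 + (-3/(2*16) + v*(-1/2))/4 = 5 + (-3/32 - v/2)/4 = 5 + (-3/128 - v/8) = 637/128 - v/8)
h(M) = M**2*(637/128 - M/8) (h(M) = (637/128 - M/8)*M**2 = M**2*(637/128 - M/8))
L = 2 (L = 2 - (-1 + 1) = 2 - 1*0 = 2 + 0 = 2)
(h(-1)*(-18))*L = (((1/128)*(-1)**2*(637 - 16*(-1)))*(-18))*2 = (((1/128)*1*(637 + 16))*(-18))*2 = (((1/128)*1*653)*(-18))*2 = ((653/128)*(-18))*2 = -5877/64*2 = -5877/32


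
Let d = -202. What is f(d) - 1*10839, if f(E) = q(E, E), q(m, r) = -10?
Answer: -10849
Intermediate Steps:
f(E) = -10
f(d) - 1*10839 = -10 - 1*10839 = -10 - 10839 = -10849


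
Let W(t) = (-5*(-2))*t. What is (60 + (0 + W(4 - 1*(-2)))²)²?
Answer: 13395600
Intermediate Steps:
W(t) = 10*t
(60 + (0 + W(4 - 1*(-2)))²)² = (60 + (0 + 10*(4 - 1*(-2)))²)² = (60 + (0 + 10*(4 + 2))²)² = (60 + (0 + 10*6)²)² = (60 + (0 + 60)²)² = (60 + 60²)² = (60 + 3600)² = 3660² = 13395600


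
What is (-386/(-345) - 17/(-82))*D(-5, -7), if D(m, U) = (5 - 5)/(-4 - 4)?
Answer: 0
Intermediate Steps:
D(m, U) = 0 (D(m, U) = 0/(-8) = 0*(-⅛) = 0)
(-386/(-345) - 17/(-82))*D(-5, -7) = (-386/(-345) - 17/(-82))*0 = (-386*(-1/345) - 17*(-1/82))*0 = (386/345 + 17/82)*0 = (37517/28290)*0 = 0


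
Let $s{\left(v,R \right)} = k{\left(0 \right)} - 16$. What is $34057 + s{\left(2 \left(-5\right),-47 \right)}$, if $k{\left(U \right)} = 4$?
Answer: $34045$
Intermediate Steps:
$s{\left(v,R \right)} = -12$ ($s{\left(v,R \right)} = 4 - 16 = -12$)
$34057 + s{\left(2 \left(-5\right),-47 \right)} = 34057 - 12 = 34045$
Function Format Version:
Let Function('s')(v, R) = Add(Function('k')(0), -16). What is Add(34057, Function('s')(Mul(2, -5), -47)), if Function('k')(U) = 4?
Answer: 34045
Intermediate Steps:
Function('s')(v, R) = -12 (Function('s')(v, R) = Add(4, -16) = -12)
Add(34057, Function('s')(Mul(2, -5), -47)) = Add(34057, -12) = 34045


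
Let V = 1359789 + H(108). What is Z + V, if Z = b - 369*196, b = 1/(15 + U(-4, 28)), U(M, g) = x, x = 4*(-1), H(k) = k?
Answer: 14163304/11 ≈ 1.2876e+6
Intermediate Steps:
x = -4
U(M, g) = -4
b = 1/11 (b = 1/(15 - 4) = 1/11 ≈ 0.090909)
V = 1359897 (V = 1359789 + 108 = 1359897)
Z = -795563/11 (Z = 1/11 - 369*196 = 1/11 - 72324 = -795563/11 ≈ -72324.)
Z + V = -795563/11 + 1359897 = 14163304/11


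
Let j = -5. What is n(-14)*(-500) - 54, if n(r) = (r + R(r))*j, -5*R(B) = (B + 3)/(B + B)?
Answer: -246753/7 ≈ -35250.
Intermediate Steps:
R(B) = -(3 + B)/(10*B) (R(B) = -(B + 3)/(5*(B + B)) = -(3 + B)/(5*(2*B)) = -(3 + B)*1/(2*B)/5 = -(3 + B)/(10*B))
n(r) = -5*r - (-3 - r)/(2*r) (n(r) = (r + (-3 - r)/(10*r))*(-5) = -5*r - (-3 - r)/(2*r))
n(-14)*(-500) - 54 = ((½)*(3 - 14 - 10*(-14)²)/(-14))*(-500) - 54 = ((½)*(-1/14)*(3 - 14 - 10*196))*(-500) - 54 = ((½)*(-1/14)*(3 - 14 - 1960))*(-500) - 54 = ((½)*(-1/14)*(-1971))*(-500) - 54 = (1971/28)*(-500) - 54 = -246375/7 - 54 = -246753/7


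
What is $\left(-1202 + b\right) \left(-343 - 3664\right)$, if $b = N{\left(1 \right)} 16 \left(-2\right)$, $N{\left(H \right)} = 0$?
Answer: $4816414$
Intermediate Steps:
$b = 0$ ($b = 0 \cdot 16 \left(-2\right) = 0 \left(-32\right) = 0$)
$\left(-1202 + b\right) \left(-343 - 3664\right) = \left(-1202 + 0\right) \left(-343 - 3664\right) = \left(-1202\right) \left(-4007\right) = 4816414$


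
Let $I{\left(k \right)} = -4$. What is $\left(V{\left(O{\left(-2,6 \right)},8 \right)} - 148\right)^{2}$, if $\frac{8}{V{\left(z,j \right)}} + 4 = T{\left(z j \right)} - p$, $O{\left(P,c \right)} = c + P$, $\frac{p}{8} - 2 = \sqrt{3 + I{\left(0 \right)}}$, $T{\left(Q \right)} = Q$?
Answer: $\frac{3678708}{169} - \frac{15344 i}{169} \approx 21768.0 - 90.793 i$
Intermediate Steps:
$p = 16 + 8 i$ ($p = 16 + 8 \sqrt{3 - 4} = 16 + 8 \sqrt{-1} = 16 + 8 i \approx 16.0 + 8.0 i$)
$O{\left(P,c \right)} = P + c$
$V{\left(z,j \right)} = \frac{8}{-20 - 8 i + j z}$ ($V{\left(z,j \right)} = \frac{8}{-4 - \left(16 + 8 i - z j\right)} = \frac{8}{-4 - \left(16 + 8 i - j z\right)} = \frac{8}{-20 - 8 i + j z}$)
$\left(V{\left(O{\left(-2,6 \right)},8 \right)} - 148\right)^{2} = \left(\frac{8}{-20 - 8 i + 8 \left(-2 + 6\right)} - 148\right)^{2} = \left(\frac{8}{-20 - 8 i + 8 \cdot 4} - 148\right)^{2} = \left(\frac{8}{-20 - 8 i + 32} - 148\right)^{2} = \left(\frac{8}{12 - 8 i} - 148\right)^{2} = \left(8 \frac{12 + 8 i}{208} - 148\right)^{2} = \left(\frac{12 + 8 i}{26} - 148\right)^{2} = \left(-148 + \frac{12 + 8 i}{26}\right)^{2}$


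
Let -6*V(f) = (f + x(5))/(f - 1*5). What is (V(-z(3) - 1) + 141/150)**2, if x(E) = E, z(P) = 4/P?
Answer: 2725801/2722500 ≈ 1.0012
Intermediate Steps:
V(f) = -(5 + f)/(6*(-5 + f)) (V(f) = -(f + 5)/(6*(f - 1*5)) = -(5 + f)/(6*(f - 5)) = -(5 + f)/(6*(-5 + f)))
(V(-z(3) - 1) + 141/150)**2 = ((-5 - (-4/3 - 1))/(6*(-5 + (-4/3 - 1))) + 141/150)**2 = ((-5 - (-4/3 - 1))/(6*(-5 + (-4/3 - 1))) + 141*(1/150))**2 = ((-5 - (-1*4/3 - 1))/(6*(-5 + (-1*4/3 - 1))) + 47/50)**2 = ((-5 - (-4/3 - 1))/(6*(-5 + (-4/3 - 1))) + 47/50)**2 = ((-5 - 1*(-7/3))/(6*(-5 - 7/3)) + 47/50)**2 = ((-5 + 7/3)/(6*(-22/3)) + 47/50)**2 = ((1/6)*(-3/22)*(-8/3) + 47/50)**2 = (2/33 + 47/50)**2 = (1651/1650)**2 = 2725801/2722500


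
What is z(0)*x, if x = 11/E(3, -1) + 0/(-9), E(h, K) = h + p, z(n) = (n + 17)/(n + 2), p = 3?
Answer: 187/12 ≈ 15.583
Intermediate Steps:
z(n) = (17 + n)/(2 + n)
E(h, K) = 3 + h (E(h, K) = h + 3 = 3 + h)
x = 11/6 (x = 11/(3 + 3) + 0/(-9) = 11/6 + 0*(-⅑) = 11*(⅙) + 0 = 11/6 + 0 = 11/6 ≈ 1.8333)
z(0)*x = ((17 + 0)/(2 + 0))*(11/6) = (17/2)*(11/6) = 187/12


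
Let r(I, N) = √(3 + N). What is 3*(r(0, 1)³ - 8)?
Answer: 0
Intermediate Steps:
3*(r(0, 1)³ - 8) = 3*((√(3 + 1))³ - 8) = 3*((√4)³ - 8) = 3*(2³ - 8) = 3*(8 - 8) = 3*0 = 0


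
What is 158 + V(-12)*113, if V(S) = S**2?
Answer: 16430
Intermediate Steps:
158 + V(-12)*113 = 158 + (-12)**2*113 = 158 + 144*113 = 158 + 16272 = 16430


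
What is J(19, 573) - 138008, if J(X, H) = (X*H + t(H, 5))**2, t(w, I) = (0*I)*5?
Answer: 118388761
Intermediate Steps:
t(w, I) = 0 (t(w, I) = 0*5 = 0)
J(X, H) = H**2*X**2 (J(X, H) = (X*H + 0)**2 = (H*X + 0)**2 = (H*X)**2 = H**2*X**2)
J(19, 573) - 138008 = 573**2*19**2 - 138008 = 328329*361 - 138008 = 118526769 - 138008 = 118388761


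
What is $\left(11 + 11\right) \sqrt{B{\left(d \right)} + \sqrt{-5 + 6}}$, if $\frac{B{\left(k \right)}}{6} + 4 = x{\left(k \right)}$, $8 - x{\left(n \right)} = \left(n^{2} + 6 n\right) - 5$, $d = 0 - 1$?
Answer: $22 \sqrt{85} \approx 202.83$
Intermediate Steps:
$d = -1$
$x{\left(n \right)} = 13 - n^{2} - 6 n$ ($x{\left(n \right)} = 8 - \left(\left(n^{2} + 6 n\right) - 5\right) = 8 - \left(-5 + n^{2} + 6 n\right) = 13 - n^{2} - 6 n$)
$B{\left(k \right)} = 54 - 36 k - 6 k^{2}$ ($B{\left(k \right)} = -24 + 6 \left(13 - k^{2} - 6 k\right) = -24 - \left(-78 + 6 k^{2} + 36 k\right) = 54 - 36 k - 6 k^{2}$)
$\left(11 + 11\right) \sqrt{B{\left(d \right)} + \sqrt{-5 + 6}} = \left(11 + 11\right) \sqrt{\left(54 - -36 - 6 \left(-1\right)^{2}\right) + \sqrt{-5 + 6}} = 22 \sqrt{\left(54 + 36 - 6\right) + \sqrt{1}} = 22 \sqrt{\left(54 + 36 - 6\right) + 1} = 22 \sqrt{84 + 1} = 22 \sqrt{85}$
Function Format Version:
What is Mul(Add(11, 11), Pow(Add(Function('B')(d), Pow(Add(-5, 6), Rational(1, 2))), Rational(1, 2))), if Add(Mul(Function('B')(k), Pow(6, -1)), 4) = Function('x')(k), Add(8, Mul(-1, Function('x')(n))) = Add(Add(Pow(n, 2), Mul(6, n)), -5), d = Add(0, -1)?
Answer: Mul(22, Pow(85, Rational(1, 2))) ≈ 202.83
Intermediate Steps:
d = -1
Function('x')(n) = Add(13, Mul(-1, Pow(n, 2)), Mul(-6, n)) (Function('x')(n) = Add(8, Mul(-1, Add(Add(Pow(n, 2), Mul(6, n)), -5))) = Add(8, Mul(-1, Add(-5, Pow(n, 2), Mul(6, n)))) = Add(8, Add(5, Mul(-1, Pow(n, 2)), Mul(-6, n))) = Add(13, Mul(-1, Pow(n, 2)), Mul(-6, n)))
Function('B')(k) = Add(54, Mul(-36, k), Mul(-6, Pow(k, 2))) (Function('B')(k) = Add(-24, Mul(6, Add(13, Mul(-1, Pow(k, 2)), Mul(-6, k)))) = Add(-24, Add(78, Mul(-36, k), Mul(-6, Pow(k, 2)))) = Add(54, Mul(-36, k), Mul(-6, Pow(k, 2))))
Mul(Add(11, 11), Pow(Add(Function('B')(d), Pow(Add(-5, 6), Rational(1, 2))), Rational(1, 2))) = Mul(Add(11, 11), Pow(Add(Add(54, Mul(-36, -1), Mul(-6, Pow(-1, 2))), Pow(Add(-5, 6), Rational(1, 2))), Rational(1, 2))) = Mul(22, Pow(Add(Add(54, 36, Mul(-6, 1)), Pow(1, Rational(1, 2))), Rational(1, 2))) = Mul(22, Pow(Add(Add(54, 36, -6), 1), Rational(1, 2))) = Mul(22, Pow(Add(84, 1), Rational(1, 2))) = Mul(22, Pow(85, Rational(1, 2)))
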